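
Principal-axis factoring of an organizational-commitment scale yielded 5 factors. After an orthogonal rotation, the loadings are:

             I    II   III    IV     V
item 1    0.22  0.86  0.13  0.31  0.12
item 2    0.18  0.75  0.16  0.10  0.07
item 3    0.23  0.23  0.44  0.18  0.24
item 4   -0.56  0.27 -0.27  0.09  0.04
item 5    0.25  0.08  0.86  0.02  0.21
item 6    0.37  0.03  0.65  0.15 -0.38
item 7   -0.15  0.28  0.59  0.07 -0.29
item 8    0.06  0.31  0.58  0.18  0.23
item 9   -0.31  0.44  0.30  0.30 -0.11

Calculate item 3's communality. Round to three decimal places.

0.389

h² = 0.23² + 0.23² + 0.44² + 0.18² + 0.24² = 0.0529 + 0.0529 + 0.1936 + 0.0324 + 0.0576 = 0.3894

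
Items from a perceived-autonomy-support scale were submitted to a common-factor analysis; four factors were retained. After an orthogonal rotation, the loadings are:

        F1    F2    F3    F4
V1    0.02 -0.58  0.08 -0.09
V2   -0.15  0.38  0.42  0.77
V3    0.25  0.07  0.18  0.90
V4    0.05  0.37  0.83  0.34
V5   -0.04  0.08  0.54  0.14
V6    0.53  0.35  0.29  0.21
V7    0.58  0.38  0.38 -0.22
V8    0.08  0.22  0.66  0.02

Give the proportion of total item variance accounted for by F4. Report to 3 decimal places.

0.205

SS loadings for F4 = (-0.09)² + 0.77² + 0.90² + 0.34² + 0.14² + 0.21² + (-0.22)² + 0.02² = 1.6391
Proportion of variance = 1.6391 / 8 = 0.2049.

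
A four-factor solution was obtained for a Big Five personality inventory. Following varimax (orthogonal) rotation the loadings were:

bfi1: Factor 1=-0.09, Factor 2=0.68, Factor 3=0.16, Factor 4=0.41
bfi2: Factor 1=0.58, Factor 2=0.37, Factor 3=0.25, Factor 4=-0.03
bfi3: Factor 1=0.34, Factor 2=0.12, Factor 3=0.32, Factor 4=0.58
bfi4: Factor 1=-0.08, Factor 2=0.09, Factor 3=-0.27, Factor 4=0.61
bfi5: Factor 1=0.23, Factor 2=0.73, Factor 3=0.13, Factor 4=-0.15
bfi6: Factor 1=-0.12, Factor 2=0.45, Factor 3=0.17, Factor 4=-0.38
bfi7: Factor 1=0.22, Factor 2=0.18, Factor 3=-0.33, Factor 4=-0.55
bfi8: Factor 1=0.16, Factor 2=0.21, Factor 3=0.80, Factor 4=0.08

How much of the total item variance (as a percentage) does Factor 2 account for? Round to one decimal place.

17.9%

SS loadings for Factor 2 = 0.68² + 0.37² + 0.12² + 0.09² + 0.73² + 0.45² + 0.18² + 0.21² = 1.4337
With 8 standardized items, total variance = 8. Proportion = 1.4337/8 = 0.1792 → 17.92%.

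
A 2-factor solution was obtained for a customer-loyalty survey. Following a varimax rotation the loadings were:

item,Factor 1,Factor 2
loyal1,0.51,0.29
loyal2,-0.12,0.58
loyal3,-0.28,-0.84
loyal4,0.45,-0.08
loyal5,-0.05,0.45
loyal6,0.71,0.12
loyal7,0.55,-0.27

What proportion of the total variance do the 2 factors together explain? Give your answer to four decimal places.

Communalities: 0.3442, 0.3508, 0.7840, 0.2089, 0.2050, 0.5185, 0.3754; Σh² = 2.7868.
Total variance with 7 standardized items is 7, so the solution explains 2.7868/7 = 0.3981.

0.3981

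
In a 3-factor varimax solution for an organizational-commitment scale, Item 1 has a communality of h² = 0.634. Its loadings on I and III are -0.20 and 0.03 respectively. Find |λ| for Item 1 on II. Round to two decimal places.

0.77

Under orthogonal rotation h² = Σλ², so λ_II² = h² − (0.0409) = 0.634 − 0.0409 = 0.5931.
|λ| = √0.5931 = 0.7701.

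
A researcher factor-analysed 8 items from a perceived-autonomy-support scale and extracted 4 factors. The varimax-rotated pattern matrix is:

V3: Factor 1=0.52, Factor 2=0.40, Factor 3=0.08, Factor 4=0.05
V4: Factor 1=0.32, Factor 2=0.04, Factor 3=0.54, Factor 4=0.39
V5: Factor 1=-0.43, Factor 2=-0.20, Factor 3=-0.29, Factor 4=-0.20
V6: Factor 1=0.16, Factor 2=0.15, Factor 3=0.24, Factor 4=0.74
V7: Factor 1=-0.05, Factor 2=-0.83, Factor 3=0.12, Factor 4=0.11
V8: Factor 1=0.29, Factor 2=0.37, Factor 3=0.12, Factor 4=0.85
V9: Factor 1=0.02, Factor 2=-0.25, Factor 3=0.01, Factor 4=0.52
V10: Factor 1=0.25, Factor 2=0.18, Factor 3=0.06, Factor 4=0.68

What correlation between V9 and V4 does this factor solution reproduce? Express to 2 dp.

0.20

r̂ = Σ λ_i·λ_j across factors = (0.02)(0.32) + (-0.25)(0.04) + (0.01)(0.54) + (0.52)(0.39)
  = +0.0064 -0.0100 +0.0054 +0.2028 = 0.2046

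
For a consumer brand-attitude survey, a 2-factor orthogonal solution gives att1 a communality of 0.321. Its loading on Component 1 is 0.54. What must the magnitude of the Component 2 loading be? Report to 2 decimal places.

Under orthogonal rotation h² = Σλ², so λ_Component 2² = h² − (0.2916) = 0.321 − 0.2916 = 0.0294.
|λ| = √0.0294 = 0.1715.

0.17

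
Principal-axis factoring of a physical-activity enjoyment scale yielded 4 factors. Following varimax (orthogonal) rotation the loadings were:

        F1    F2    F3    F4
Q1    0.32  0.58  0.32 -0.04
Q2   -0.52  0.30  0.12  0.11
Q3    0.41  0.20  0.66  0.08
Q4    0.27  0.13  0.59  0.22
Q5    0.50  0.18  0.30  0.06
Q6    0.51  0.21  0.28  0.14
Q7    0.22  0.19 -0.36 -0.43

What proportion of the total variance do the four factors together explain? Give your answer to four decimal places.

0.4633

SS loadings by factor: 1.1723, 0.5959, 1.1985, 0.2766; total = 3.2433.
Total variance with 7 standardized items is 7, so the solution explains 3.2433/7 = 0.4633.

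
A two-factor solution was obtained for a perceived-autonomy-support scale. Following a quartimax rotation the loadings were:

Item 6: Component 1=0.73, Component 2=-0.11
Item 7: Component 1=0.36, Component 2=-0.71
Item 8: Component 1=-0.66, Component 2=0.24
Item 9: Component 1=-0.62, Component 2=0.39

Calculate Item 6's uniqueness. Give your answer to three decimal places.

h² = 0.73² + (-0.11)² = 0.5329 + 0.0121 = 0.5450
Uniqueness u² = 1 − h² = 1 − 0.5450 = 0.4550

0.455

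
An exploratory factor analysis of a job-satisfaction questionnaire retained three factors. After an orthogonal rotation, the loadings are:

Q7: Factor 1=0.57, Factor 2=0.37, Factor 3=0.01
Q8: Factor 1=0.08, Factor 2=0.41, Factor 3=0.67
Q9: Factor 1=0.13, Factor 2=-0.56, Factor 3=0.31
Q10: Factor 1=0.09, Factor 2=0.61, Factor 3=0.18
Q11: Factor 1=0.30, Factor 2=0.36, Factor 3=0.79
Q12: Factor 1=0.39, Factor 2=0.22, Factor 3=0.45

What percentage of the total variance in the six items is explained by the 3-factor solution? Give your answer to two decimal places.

SS loadings by factor: 0.5984, 1.1687, 1.4041; total = 3.1712.
Total variance with 6 standardized items is 6, so the solution explains 3.1712/6 = 0.5285 = 52.85%.

52.85%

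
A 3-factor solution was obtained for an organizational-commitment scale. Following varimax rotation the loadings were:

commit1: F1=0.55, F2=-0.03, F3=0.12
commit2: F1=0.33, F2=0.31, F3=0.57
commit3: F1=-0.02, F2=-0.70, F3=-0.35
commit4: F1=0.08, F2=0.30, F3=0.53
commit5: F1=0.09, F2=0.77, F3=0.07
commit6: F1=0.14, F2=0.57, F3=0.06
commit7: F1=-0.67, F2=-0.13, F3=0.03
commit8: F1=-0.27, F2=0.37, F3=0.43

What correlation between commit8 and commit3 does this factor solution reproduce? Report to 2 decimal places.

-0.40

r̂ = Σ λ_i·λ_j across factors = (-0.27)(-0.02) + (0.37)(-0.70) + (0.43)(-0.35)
  = +0.0054 -0.2590 -0.1505 = -0.4041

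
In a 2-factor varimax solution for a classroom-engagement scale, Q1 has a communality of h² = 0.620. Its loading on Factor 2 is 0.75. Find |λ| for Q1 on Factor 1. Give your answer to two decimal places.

0.24

Under orthogonal rotation h² = Σλ², so λ_Factor 1² = h² − (0.5625) = 0.620 − 0.5625 = 0.0575.
|λ| = √0.0575 = 0.2398.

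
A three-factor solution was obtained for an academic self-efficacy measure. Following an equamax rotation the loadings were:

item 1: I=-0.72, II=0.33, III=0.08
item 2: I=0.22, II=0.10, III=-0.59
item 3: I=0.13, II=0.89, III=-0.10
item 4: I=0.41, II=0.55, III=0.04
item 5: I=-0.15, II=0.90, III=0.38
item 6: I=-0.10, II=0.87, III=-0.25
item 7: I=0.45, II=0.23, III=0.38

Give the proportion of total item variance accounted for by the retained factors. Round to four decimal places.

0.6482

SS loadings by factor: 0.9868, 2.8333, 0.7174; total = 4.5375.
Total variance with 7 standardized items is 7, so the solution explains 4.5375/7 = 0.6482.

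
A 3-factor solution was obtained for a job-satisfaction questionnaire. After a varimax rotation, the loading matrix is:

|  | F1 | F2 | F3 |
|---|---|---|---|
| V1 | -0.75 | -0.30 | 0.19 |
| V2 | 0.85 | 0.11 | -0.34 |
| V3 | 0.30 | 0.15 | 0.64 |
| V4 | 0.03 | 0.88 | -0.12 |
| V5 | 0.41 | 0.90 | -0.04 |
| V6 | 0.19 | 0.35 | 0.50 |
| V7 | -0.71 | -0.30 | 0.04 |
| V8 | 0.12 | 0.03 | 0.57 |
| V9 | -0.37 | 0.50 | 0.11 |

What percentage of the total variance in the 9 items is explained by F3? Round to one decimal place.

SS loadings for F3 = 0.19² + (-0.34)² + 0.64² + (-0.12)² + (-0.04)² + 0.50² + 0.04² + 0.57² + 0.11² = 1.1659
With 9 standardized items, total variance = 9. Proportion = 1.1659/9 = 0.1295 → 12.95%.

13.0%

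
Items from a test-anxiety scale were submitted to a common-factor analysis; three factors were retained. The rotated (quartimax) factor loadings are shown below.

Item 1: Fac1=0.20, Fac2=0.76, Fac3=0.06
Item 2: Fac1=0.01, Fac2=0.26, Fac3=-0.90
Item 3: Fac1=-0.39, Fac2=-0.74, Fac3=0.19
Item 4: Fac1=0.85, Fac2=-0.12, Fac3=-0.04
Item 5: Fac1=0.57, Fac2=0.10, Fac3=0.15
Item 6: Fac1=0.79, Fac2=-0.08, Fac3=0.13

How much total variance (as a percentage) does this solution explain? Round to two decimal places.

66.30%

SS loadings by factor: 1.8637, 1.2236, 0.8907; total = 3.9780.
Total variance with 6 standardized items is 6, so the solution explains 3.9780/6 = 0.6630 = 66.30%.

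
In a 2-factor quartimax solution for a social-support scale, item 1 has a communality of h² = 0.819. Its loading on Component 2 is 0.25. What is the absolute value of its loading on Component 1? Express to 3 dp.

Under orthogonal rotation h² = Σλ², so λ_Component 1² = h² − (0.0625) = 0.819 − 0.0625 = 0.7565.
|λ| = √0.7565 = 0.8698.

0.870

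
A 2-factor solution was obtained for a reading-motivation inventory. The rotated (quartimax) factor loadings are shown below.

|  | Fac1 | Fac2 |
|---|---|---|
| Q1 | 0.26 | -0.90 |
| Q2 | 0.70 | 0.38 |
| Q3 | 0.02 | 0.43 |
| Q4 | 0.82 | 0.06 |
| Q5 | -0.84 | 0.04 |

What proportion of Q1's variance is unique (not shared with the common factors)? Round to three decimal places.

0.122

h² = 0.26² + (-0.90)² = 0.0676 + 0.8100 = 0.8776
Uniqueness u² = 1 − h² = 1 − 0.8776 = 0.1224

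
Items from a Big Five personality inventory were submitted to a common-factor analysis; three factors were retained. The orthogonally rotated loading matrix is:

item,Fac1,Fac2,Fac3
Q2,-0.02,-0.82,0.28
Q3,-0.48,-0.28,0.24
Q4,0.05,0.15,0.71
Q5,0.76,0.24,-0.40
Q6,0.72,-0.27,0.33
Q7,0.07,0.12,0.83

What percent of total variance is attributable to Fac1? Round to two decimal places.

SS loadings for Fac1 = (-0.02)² + (-0.48)² + 0.05² + 0.76² + 0.72² + 0.07² = 1.3342
With 6 standardized items, total variance = 6. Proportion = 1.3342/6 = 0.2224 → 22.24%.

22.24%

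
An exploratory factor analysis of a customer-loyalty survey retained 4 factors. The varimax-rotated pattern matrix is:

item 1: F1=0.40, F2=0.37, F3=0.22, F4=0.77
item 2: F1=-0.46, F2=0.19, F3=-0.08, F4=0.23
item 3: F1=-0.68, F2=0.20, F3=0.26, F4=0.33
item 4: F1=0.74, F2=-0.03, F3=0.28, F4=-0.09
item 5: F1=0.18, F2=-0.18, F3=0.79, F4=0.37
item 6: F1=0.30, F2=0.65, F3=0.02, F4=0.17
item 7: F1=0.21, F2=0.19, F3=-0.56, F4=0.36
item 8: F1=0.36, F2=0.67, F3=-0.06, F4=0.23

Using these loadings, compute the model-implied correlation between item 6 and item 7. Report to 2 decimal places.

r̂ = Σ λ_i·λ_j across factors = (0.30)(0.21) + (0.65)(0.19) + (0.02)(-0.56) + (0.17)(0.36)
  = +0.0630 +0.1235 -0.0112 +0.0612 = 0.2365

0.24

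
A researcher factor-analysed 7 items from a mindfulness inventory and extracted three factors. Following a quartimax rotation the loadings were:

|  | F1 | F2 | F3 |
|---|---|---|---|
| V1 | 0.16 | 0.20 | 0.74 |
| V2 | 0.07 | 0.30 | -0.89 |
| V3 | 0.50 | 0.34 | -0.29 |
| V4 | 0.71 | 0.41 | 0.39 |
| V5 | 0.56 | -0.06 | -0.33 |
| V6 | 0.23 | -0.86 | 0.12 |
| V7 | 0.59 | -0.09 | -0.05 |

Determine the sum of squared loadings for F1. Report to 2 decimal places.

SS loadings for F1 = 0.16² + 0.07² + 0.50² + 0.71² + 0.56² + 0.23² + 0.59² = 0.0256 + 0.0049 + 0.2500 + 0.5041 + 0.3136 + 0.0529 + 0.3481 = 1.4992

1.50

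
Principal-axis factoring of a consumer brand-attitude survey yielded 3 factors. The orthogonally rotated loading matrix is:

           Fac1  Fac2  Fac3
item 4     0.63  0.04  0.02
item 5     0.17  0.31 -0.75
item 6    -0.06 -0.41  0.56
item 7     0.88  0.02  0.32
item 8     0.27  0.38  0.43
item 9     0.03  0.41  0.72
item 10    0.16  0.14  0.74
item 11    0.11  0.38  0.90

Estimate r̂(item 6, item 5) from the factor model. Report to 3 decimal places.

-0.557

r̂ = Σ λ_i·λ_j across factors = (-0.06)(0.17) + (-0.41)(0.31) + (0.56)(-0.75)
  = -0.0102 -0.1271 -0.4200 = -0.5573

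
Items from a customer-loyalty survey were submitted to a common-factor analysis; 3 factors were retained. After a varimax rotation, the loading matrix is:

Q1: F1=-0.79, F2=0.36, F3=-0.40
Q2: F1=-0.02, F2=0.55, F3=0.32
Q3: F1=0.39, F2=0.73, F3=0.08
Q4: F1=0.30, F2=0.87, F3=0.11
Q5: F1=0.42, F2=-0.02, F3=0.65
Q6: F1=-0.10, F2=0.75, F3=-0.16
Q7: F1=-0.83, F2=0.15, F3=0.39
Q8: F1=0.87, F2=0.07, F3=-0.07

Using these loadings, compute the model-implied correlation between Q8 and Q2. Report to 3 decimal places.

-0.001

r̂ = Σ λ_i·λ_j across factors = (0.87)(-0.02) + (0.07)(0.55) + (-0.07)(0.32)
  = -0.0174 +0.0385 -0.0224 = -0.0013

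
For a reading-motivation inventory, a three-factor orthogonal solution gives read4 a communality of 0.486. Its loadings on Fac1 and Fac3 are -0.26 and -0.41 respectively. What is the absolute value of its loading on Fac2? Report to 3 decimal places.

0.500

Under orthogonal rotation h² = Σλ², so λ_Fac2² = h² − (0.2357) = 0.486 − 0.2357 = 0.2503.
|λ| = √0.2503 = 0.5003.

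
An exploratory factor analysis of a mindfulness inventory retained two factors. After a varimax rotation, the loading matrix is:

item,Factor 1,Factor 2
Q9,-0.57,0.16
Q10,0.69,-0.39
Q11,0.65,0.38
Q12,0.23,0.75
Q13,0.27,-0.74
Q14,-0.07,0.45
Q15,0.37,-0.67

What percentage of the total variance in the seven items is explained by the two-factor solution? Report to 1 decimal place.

SS loadings by factor: 1.4911, 2.0836; total = 3.5747.
Total variance with 7 standardized items is 7, so the solution explains 3.5747/7 = 0.5107 = 51.07%.

51.1%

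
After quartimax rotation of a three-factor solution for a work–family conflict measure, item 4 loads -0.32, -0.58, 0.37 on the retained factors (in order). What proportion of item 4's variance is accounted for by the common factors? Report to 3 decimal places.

0.576

h² = (-0.32)² + (-0.58)² + 0.37² = 0.1024 + 0.3364 + 0.1369 = 0.5757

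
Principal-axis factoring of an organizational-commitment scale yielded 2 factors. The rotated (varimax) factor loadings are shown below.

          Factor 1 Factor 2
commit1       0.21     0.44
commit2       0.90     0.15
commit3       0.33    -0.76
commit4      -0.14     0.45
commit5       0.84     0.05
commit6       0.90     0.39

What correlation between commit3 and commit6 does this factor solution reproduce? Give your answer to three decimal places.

r̂ = Σ λ_i·λ_j across factors = (0.33)(0.90) + (-0.76)(0.39)
  = +0.2970 -0.2964 = 0.0006

0.001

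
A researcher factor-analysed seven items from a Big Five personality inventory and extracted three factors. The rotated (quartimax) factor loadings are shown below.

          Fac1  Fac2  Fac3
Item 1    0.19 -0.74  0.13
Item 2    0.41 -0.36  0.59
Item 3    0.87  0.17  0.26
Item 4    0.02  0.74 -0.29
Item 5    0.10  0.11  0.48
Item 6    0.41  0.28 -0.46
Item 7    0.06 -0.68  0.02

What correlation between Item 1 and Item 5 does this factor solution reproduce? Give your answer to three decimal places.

0.000

r̂ = Σ λ_i·λ_j across factors = (0.19)(0.10) + (-0.74)(0.11) + (0.13)(0.48)
  = +0.0190 -0.0814 +0.0624 = 0.0000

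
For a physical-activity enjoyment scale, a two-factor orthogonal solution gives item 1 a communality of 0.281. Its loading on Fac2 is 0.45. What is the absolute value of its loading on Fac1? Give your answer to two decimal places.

0.28

Under orthogonal rotation h² = Σλ², so λ_Fac1² = h² − (0.2025) = 0.281 − 0.2025 = 0.0785.
|λ| = √0.0785 = 0.2802.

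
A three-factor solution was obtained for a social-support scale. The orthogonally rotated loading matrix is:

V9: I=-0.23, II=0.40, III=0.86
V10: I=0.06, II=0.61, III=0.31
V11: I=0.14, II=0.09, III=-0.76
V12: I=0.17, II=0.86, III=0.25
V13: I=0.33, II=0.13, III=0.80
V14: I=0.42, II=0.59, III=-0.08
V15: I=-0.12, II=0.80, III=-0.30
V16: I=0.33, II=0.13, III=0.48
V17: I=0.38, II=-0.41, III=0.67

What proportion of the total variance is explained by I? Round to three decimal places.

0.073

SS loadings for I = (-0.23)² + 0.06² + 0.14² + 0.17² + 0.33² + 0.42² + (-0.12)² + 0.33² + 0.38² = 0.6580
Proportion of variance = 0.6580 / 9 = 0.0731.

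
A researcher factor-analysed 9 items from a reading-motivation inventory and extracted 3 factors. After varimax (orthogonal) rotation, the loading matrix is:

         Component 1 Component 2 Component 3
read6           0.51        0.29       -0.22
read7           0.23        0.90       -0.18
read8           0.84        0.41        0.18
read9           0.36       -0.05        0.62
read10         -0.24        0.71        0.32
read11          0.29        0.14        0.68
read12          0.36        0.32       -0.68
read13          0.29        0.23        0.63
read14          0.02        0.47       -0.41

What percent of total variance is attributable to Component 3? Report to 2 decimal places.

23.22%

SS loadings for Component 3 = (-0.22)² + (-0.18)² + 0.18² + 0.62² + 0.32² + 0.68² + (-0.68)² + 0.63² + (-0.41)² = 2.0898
With 9 standardized items, total variance = 9. Proportion = 2.0898/9 = 0.2322 → 23.22%.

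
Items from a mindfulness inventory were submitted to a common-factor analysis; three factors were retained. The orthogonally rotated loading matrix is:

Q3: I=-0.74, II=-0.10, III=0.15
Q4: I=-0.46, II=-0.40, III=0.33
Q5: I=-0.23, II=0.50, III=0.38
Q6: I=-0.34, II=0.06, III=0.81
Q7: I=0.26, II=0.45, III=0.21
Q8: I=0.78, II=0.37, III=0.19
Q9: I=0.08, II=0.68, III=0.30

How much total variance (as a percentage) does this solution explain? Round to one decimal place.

Communalities: 0.5801, 0.4805, 0.4473, 0.7753, 0.3142, 0.7814, 0.5588; Σh² = 3.9376.
Total variance with 7 standardized items is 7, so the solution explains 3.9376/7 = 0.5625 = 56.25%.

56.3%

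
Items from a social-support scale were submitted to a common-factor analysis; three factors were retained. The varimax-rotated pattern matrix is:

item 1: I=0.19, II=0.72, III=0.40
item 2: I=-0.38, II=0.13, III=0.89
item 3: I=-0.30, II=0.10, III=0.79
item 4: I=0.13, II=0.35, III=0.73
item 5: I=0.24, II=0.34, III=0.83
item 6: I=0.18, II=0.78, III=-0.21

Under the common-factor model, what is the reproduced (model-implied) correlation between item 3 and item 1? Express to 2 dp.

0.33

r̂ = Σ λ_i·λ_j across factors = (-0.30)(0.19) + (0.10)(0.72) + (0.79)(0.40)
  = -0.0570 +0.0720 +0.3160 = 0.3310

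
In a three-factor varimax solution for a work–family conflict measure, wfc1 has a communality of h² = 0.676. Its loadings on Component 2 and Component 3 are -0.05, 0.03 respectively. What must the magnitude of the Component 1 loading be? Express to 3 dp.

0.820

Under orthogonal rotation h² = Σλ², so λ_Component 1² = h² − (0.0034) = 0.676 − 0.0034 = 0.6726.
|λ| = √0.6726 = 0.8201.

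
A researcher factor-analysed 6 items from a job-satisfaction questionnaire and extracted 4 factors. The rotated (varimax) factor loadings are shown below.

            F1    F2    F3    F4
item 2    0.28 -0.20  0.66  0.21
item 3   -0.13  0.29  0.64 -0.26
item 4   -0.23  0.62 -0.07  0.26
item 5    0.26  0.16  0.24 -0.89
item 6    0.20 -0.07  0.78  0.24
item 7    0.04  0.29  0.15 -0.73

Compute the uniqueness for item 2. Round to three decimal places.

h² = 0.28² + (-0.20)² + 0.66² + 0.21² = 0.0784 + 0.0400 + 0.4356 + 0.0441 = 0.5981
Uniqueness u² = 1 − h² = 1 − 0.5981 = 0.4019

0.402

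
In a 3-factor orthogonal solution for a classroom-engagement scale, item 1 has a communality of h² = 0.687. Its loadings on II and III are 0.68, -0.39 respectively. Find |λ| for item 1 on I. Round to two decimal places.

0.27

Under orthogonal rotation h² = Σλ², so λ_I² = h² − (0.6145) = 0.687 − 0.6145 = 0.0725.
|λ| = √0.0725 = 0.2693.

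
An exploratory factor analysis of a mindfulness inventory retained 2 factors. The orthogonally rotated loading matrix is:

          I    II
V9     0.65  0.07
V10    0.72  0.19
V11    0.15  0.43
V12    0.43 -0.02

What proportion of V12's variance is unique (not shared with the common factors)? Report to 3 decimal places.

0.815

h² = 0.43² + (-0.02)² = 0.1849 + 0.0004 = 0.1853
Uniqueness u² = 1 − h² = 1 − 0.1853 = 0.8147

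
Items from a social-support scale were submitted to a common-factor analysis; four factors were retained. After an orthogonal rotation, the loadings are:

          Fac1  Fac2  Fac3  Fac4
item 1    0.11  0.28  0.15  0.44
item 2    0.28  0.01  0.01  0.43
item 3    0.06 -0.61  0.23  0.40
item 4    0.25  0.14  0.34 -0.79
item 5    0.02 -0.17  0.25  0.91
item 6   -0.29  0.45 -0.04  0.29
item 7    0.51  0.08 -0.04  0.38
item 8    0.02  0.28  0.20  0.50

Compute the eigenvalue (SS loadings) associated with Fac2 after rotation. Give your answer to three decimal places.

0.786

SS loadings for Fac2 = 0.28² + 0.01² + (-0.61)² + 0.14² + (-0.17)² + 0.45² + 0.08² + 0.28² = 0.0784 + 0.0001 + 0.3721 + 0.0196 + 0.0289 + 0.2025 + 0.0064 + 0.0784 = 0.7864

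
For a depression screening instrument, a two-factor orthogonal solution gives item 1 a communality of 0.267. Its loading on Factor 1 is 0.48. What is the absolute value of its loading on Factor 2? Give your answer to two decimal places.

0.19

Under orthogonal rotation h² = Σλ², so λ_Factor 2² = h² − (0.2304) = 0.267 − 0.2304 = 0.0366.
|λ| = √0.0366 = 0.1913.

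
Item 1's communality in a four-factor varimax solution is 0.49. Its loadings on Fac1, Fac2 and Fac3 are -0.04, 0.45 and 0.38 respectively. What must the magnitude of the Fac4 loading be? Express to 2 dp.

0.38

Under orthogonal rotation h² = Σλ², so λ_Fac4² = h² − (0.3485) = 0.49 − 0.3485 = 0.1415.
|λ| = √0.1415 = 0.3762.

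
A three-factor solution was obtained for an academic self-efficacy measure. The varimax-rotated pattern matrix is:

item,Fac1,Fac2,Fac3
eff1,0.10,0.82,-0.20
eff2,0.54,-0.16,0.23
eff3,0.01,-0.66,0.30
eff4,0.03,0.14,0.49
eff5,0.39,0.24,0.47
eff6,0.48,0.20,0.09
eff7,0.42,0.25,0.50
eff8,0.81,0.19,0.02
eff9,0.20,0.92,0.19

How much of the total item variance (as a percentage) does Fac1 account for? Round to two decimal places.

17.31%

SS loadings for Fac1 = 0.10² + 0.54² + 0.01² + 0.03² + 0.39² + 0.48² + 0.42² + 0.81² + 0.20² = 1.5576
With 9 standardized items, total variance = 9. Proportion = 1.5576/9 = 0.1731 → 17.31%.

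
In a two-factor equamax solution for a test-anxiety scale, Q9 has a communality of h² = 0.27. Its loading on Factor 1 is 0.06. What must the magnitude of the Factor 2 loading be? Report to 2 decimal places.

0.52

Under orthogonal rotation h² = Σλ², so λ_Factor 2² = h² − (0.0036) = 0.27 − 0.0036 = 0.2664.
|λ| = √0.2664 = 0.5161.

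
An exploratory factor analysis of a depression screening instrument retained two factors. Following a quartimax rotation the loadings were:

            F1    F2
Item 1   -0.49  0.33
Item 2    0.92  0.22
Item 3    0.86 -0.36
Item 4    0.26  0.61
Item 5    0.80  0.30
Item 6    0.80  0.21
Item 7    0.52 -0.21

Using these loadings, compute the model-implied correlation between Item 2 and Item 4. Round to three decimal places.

r̂ = Σ λ_i·λ_j across factors = (0.92)(0.26) + (0.22)(0.61)
  = +0.2392 +0.1342 = 0.3734

0.373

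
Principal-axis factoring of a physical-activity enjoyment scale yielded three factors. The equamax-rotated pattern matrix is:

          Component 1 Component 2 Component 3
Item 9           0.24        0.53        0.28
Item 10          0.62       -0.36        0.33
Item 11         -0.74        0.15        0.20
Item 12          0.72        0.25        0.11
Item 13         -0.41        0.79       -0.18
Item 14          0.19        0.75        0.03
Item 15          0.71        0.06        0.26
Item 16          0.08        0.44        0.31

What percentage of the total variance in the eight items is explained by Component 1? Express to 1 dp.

SS loadings for Component 1 = 0.24² + 0.62² + (-0.74)² + 0.72² + (-0.41)² + 0.19² + 0.71² + 0.08² = 2.2227
With 8 standardized items, total variance = 8. Proportion = 2.2227/8 = 0.2778 → 27.78%.

27.8%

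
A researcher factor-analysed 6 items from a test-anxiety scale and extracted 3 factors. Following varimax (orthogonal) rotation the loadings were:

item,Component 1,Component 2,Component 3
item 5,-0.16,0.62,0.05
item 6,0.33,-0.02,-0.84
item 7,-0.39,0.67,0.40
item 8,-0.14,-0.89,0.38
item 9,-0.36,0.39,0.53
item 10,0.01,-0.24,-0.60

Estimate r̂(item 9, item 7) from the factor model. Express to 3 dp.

0.614

r̂ = Σ λ_i·λ_j across factors = (-0.36)(-0.39) + (0.39)(0.67) + (0.53)(0.40)
  = +0.1404 +0.2613 +0.2120 = 0.6137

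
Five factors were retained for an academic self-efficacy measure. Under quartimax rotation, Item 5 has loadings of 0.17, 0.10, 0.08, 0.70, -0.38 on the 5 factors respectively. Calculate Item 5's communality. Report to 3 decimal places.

h² = 0.17² + 0.10² + 0.08² + 0.70² + (-0.38)² = 0.0289 + 0.0100 + 0.0064 + 0.4900 + 0.1444 = 0.6797

0.680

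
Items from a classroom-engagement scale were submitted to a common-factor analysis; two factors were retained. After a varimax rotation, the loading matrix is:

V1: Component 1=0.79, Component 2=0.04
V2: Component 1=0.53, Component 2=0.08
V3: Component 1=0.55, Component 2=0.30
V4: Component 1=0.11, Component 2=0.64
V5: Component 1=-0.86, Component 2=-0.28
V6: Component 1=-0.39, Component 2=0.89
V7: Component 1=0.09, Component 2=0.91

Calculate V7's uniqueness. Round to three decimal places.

h² = 0.09² + 0.91² = 0.0081 + 0.8281 = 0.8362
Uniqueness u² = 1 − h² = 1 − 0.8362 = 0.1638

0.164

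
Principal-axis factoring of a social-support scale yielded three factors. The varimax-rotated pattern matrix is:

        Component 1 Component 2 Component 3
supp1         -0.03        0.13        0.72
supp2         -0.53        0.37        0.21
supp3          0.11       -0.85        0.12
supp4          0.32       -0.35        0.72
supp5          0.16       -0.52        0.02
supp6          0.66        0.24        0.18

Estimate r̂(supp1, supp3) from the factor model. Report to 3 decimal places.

-0.027

r̂ = Σ λ_i·λ_j across factors = (-0.03)(0.11) + (0.13)(-0.85) + (0.72)(0.12)
  = -0.0033 -0.1105 +0.0864 = -0.0274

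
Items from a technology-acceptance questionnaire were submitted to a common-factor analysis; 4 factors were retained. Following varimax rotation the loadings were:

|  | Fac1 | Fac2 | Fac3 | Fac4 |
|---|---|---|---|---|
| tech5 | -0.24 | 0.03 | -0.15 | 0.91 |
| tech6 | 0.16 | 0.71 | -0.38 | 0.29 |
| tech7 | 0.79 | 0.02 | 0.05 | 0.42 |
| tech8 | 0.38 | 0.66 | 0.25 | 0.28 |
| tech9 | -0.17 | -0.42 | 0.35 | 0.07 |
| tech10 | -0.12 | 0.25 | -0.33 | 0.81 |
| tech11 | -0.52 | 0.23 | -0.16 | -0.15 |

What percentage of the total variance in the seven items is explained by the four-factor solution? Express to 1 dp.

67.7%

SS loadings by factor: 1.1654, 1.2328, 0.4889, 1.8505; total = 4.7376.
Total variance with 7 standardized items is 7, so the solution explains 4.7376/7 = 0.6768 = 67.68%.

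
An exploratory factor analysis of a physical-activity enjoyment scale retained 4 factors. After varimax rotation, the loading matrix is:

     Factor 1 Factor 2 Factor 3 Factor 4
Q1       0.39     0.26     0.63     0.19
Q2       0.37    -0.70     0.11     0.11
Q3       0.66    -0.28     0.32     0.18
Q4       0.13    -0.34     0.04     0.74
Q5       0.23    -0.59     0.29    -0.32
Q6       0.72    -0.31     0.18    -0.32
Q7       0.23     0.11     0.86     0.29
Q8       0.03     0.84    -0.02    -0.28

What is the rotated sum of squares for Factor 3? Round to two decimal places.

1.37

SS loadings for Factor 3 = 0.63² + 0.11² + 0.32² + 0.04² + 0.29² + 0.18² + 0.86² + (-0.02)² = 0.3969 + 0.0121 + 0.1024 + 0.0016 + 0.0841 + 0.0324 + 0.7396 + 0.0004 = 1.3695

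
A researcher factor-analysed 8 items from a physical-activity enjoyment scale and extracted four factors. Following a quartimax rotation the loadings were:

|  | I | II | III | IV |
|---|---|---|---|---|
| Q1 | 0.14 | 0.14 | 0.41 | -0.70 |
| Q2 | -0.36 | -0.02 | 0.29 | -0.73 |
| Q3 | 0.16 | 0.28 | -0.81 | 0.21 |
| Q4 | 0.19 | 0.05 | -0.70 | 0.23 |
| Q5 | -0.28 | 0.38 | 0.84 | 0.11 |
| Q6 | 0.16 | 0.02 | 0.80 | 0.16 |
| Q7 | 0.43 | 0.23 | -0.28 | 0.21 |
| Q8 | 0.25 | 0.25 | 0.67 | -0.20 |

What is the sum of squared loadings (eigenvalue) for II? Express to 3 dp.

0.361

SS loadings for II = 0.14² + (-0.02)² + 0.28² + 0.05² + 0.38² + 0.02² + 0.23² + 0.25² = 0.0196 + 0.0004 + 0.0784 + 0.0025 + 0.1444 + 0.0004 + 0.0529 + 0.0625 = 0.3611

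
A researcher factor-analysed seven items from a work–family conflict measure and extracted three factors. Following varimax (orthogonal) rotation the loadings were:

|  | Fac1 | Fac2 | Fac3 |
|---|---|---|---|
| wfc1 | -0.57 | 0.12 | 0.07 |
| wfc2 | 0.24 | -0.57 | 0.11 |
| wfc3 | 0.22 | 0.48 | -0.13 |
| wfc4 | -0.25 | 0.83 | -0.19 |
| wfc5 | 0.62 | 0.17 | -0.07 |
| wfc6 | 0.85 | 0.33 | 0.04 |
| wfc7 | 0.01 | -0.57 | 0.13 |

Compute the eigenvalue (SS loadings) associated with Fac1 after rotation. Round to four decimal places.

SS loadings for Fac1 = (-0.57)² + 0.24² + 0.22² + (-0.25)² + 0.62² + 0.85² + 0.01² = 0.3249 + 0.0576 + 0.0484 + 0.0625 + 0.3844 + 0.7225 + 0.0001 = 1.6004

1.6004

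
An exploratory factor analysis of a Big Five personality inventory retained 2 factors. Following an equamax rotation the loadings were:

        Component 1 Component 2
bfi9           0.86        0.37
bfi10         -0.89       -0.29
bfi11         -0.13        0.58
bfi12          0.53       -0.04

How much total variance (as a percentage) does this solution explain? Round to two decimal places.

59.71%

Communalities: 0.8765, 0.8762, 0.3533, 0.2825; Σh² = 2.3885.
Total variance with 4 standardized items is 4, so the solution explains 2.3885/4 = 0.5971 = 59.71%.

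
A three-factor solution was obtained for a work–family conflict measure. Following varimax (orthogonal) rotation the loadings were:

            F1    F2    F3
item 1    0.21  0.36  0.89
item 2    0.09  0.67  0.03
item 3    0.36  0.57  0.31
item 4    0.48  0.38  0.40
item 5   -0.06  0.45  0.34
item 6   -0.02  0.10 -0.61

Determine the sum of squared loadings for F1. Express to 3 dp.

0.416

SS loadings for F1 = 0.21² + 0.09² + 0.36² + 0.48² + (-0.06)² + (-0.02)² = 0.0441 + 0.0081 + 0.1296 + 0.2304 + 0.0036 + 0.0004 = 0.4162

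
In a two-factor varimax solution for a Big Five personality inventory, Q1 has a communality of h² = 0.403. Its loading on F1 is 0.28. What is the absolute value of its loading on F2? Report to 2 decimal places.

Under orthogonal rotation h² = Σλ², so λ_F2² = h² − (0.0784) = 0.403 − 0.0784 = 0.3246.
|λ| = √0.3246 = 0.5697.

0.57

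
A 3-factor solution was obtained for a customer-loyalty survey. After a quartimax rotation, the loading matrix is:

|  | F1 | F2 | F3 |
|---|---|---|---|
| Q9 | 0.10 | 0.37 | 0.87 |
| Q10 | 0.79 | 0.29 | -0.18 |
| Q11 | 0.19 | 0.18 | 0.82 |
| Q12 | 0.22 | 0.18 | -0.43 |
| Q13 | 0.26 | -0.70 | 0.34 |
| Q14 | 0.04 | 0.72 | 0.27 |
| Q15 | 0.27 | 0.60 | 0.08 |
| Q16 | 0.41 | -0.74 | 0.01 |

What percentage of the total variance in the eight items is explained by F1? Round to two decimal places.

SS loadings for F1 = 0.10² + 0.79² + 0.19² + 0.22² + 0.26² + 0.04² + 0.27² + 0.41² = 1.0288
With 8 standardized items, total variance = 8. Proportion = 1.0288/8 = 0.1286 → 12.86%.

12.86%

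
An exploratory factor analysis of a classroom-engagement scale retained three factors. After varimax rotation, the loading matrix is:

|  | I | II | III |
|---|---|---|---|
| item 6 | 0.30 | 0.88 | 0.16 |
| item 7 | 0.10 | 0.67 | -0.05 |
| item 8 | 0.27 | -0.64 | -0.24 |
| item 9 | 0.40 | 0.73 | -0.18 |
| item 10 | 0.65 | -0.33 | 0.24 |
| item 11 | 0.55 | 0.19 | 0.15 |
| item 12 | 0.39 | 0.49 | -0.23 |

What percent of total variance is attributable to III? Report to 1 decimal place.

3.6%

SS loadings for III = 0.16² + (-0.05)² + (-0.24)² + (-0.18)² + 0.24² + 0.15² + (-0.23)² = 0.2511
With 7 standardized items, total variance = 7. Proportion = 0.2511/7 = 0.0359 → 3.59%.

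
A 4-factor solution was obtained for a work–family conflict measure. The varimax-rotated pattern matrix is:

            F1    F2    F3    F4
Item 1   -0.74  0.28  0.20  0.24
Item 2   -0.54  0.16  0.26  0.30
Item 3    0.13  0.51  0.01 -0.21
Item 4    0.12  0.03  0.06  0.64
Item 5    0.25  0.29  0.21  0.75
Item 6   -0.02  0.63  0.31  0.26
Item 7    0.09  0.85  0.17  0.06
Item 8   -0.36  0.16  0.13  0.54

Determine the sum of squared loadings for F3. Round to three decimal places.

0.297

SS loadings for F3 = 0.20² + 0.26² + 0.01² + 0.06² + 0.21² + 0.31² + 0.17² + 0.13² = 0.0400 + 0.0676 + 0.0001 + 0.0036 + 0.0441 + 0.0961 + 0.0289 + 0.0169 = 0.2973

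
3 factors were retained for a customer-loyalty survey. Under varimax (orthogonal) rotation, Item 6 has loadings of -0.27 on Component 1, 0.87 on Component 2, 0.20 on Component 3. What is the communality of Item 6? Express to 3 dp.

0.870

h² = (-0.27)² + 0.87² + 0.20² = 0.0729 + 0.7569 + 0.0400 = 0.8698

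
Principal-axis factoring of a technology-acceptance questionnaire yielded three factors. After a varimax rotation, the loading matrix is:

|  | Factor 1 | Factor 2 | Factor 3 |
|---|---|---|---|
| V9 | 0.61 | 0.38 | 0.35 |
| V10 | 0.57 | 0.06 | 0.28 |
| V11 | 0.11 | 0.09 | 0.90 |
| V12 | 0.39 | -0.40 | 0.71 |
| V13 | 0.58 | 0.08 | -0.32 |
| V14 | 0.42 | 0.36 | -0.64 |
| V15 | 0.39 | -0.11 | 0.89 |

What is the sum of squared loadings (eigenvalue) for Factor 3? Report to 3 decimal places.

SS loadings for Factor 3 = 0.35² + 0.28² + 0.90² + 0.71² + (-0.32)² + (-0.64)² + 0.89² = 0.1225 + 0.0784 + 0.8100 + 0.5041 + 0.1024 + 0.4096 + 0.7921 = 2.8191

2.819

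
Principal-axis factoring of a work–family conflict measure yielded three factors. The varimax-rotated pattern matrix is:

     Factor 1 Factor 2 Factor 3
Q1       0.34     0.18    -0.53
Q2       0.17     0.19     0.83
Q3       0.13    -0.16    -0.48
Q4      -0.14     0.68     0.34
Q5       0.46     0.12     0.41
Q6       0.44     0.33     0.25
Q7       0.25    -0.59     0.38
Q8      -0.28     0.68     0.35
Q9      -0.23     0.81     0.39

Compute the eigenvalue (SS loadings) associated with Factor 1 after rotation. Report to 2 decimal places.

0.78

SS loadings for Factor 1 = 0.34² + 0.17² + 0.13² + (-0.14)² + 0.46² + 0.44² + 0.25² + (-0.28)² + (-0.23)² = 0.1156 + 0.0289 + 0.0169 + 0.0196 + 0.2116 + 0.1936 + 0.0625 + 0.0784 + 0.0529 = 0.7800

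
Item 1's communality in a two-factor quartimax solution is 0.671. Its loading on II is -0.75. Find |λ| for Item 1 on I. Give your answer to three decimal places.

Under orthogonal rotation h² = Σλ², so λ_I² = h² − (0.5625) = 0.671 − 0.5625 = 0.1085.
|λ| = √0.1085 = 0.3294.

0.329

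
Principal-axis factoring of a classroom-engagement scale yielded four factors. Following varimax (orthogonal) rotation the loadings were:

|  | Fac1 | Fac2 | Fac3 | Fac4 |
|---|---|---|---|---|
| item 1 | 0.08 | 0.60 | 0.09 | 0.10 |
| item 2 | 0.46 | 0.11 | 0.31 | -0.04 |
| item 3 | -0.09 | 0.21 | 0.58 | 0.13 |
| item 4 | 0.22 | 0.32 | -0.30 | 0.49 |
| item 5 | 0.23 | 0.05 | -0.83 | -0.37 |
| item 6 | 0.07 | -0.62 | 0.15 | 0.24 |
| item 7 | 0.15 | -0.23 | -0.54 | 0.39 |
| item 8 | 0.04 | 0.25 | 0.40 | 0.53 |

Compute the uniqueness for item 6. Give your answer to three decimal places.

h² = 0.07² + (-0.62)² + 0.15² + 0.24² = 0.0049 + 0.3844 + 0.0225 + 0.0576 = 0.4694
Uniqueness u² = 1 − h² = 1 − 0.4694 = 0.5306

0.531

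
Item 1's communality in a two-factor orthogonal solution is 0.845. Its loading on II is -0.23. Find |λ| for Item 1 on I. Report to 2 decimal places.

Under orthogonal rotation h² = Σλ², so λ_I² = h² − (0.0529) = 0.845 − 0.0529 = 0.7921.
|λ| = √0.7921 = 0.8900.

0.89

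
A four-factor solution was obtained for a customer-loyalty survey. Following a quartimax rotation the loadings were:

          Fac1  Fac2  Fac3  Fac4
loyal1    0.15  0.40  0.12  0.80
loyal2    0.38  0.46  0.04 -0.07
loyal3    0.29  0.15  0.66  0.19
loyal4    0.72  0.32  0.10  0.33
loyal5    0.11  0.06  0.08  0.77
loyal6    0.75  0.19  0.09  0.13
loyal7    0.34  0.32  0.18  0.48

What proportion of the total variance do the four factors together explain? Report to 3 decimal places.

0.605

SS loadings by factor: 1.4596, 0.6386, 0.5085, 1.6301; total = 4.2368.
Total variance with 7 standardized items is 7, so the solution explains 4.2368/7 = 0.6053.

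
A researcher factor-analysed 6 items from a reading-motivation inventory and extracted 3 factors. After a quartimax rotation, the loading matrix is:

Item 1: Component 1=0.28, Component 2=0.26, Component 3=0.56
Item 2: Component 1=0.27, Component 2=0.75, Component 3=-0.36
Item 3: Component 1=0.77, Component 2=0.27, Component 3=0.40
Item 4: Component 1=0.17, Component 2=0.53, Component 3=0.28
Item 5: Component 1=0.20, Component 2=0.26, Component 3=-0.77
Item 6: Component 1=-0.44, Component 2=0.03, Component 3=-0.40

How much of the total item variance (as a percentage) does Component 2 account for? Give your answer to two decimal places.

SS loadings for Component 2 = 0.26² + 0.75² + 0.27² + 0.53² + 0.26² + 0.03² = 1.0524
With 6 standardized items, total variance = 6. Proportion = 1.0524/6 = 0.1754 → 17.54%.

17.54%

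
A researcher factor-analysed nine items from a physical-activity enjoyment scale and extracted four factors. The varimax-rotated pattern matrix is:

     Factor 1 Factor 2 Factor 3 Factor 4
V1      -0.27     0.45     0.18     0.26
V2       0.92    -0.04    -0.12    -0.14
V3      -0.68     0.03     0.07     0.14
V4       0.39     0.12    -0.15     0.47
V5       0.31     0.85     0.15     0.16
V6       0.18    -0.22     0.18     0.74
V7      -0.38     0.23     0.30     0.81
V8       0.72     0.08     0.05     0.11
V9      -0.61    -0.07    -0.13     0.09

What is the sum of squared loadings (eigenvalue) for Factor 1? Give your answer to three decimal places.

SS loadings for Factor 1 = (-0.27)² + 0.92² + (-0.68)² + 0.39² + 0.31² + 0.18² + (-0.38)² + 0.72² + (-0.61)² = 0.0729 + 0.8464 + 0.4624 + 0.1521 + 0.0961 + 0.0324 + 0.1444 + 0.5184 + 0.3721 = 2.6972

2.697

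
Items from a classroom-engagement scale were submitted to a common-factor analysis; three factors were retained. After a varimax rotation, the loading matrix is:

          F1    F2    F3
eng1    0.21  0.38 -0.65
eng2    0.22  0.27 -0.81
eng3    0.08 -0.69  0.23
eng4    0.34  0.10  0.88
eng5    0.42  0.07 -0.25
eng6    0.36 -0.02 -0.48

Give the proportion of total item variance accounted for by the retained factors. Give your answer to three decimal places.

SS loadings by factor: 0.5205, 0.7087, 2.1988; total = 3.4280.
Total variance with 6 standardized items is 6, so the solution explains 3.4280/6 = 0.5713.

0.571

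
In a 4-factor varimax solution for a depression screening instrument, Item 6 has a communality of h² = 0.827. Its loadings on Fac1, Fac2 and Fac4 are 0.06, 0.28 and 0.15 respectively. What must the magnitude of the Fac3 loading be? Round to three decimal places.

0.850

Under orthogonal rotation h² = Σλ², so λ_Fac3² = h² − (0.1045) = 0.827 − 0.1045 = 0.7225.
|λ| = √0.7225 = 0.8500.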